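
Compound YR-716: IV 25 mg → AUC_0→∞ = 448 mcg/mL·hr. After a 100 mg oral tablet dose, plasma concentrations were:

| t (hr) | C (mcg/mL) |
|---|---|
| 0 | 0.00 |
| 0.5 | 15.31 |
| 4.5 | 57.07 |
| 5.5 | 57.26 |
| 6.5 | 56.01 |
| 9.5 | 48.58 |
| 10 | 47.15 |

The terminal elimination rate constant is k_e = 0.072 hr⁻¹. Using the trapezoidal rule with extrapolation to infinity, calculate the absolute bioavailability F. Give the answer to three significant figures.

Trapezoidal AUC_0→10 (oral tablet):
  [0→0.5]: (0.00+15.31)/2 × 0.5 = 3.8275
  [0.5→4.5]: (15.31+57.07)/2 × 4 = 144.76
  [4.5→5.5]: (57.07+57.26)/2 × 1 = 57.165
  [5.5→6.5]: (57.26+56.01)/2 × 1 = 56.635
  [6.5→9.5]: (56.01+48.58)/2 × 3 = 156.885
  [9.5→10]: (48.58+47.15)/2 × 0.5 = 23.9325
  Sum = 443.205 mcg/mL·hr
Tail: C_last/k_e = 47.15/0.072 = 654.861
AUC_0→∞ (oral tablet) = 443.205 + 654.861 = 1098.066 mcg/mL·hr
F = (AUC_ev/D_ev)/(AUC_iv/D_iv) = (1098.066/100)/(448/25) = 10.98066/17.92 = 0.6128

F = 0.613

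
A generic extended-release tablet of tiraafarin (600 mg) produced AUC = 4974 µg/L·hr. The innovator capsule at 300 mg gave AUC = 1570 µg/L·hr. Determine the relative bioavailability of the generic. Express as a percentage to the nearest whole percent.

F_rel = 158%

F_rel = (AUC_test/D_test) / (AUC_ref/D_ref)
      = (4974/600) / (1570/300)
      = 8.29 / 5.23333 = 1.5841 = 158.41%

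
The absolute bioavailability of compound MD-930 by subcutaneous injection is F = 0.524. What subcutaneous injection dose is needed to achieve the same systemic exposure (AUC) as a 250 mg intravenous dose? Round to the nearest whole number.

D_subcutaneous = 477 mg

For equal systemic exposure: F × D_ev = D_iv
D_ev = D_iv / F = 250 / 0.524 = 477.099 mg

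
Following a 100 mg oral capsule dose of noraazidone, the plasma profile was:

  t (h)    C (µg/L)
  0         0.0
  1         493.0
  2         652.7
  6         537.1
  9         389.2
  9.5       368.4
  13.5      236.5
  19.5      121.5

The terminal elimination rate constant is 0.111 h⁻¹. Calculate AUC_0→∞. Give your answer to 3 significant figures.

Trapezoidal AUC_0→19.5:
  [0→1]: (0.0+493.0)/2 × 1 = 246.5
  [1→2]: (493.0+652.7)/2 × 1 = 572.85
  [2→6]: (652.7+537.1)/2 × 4 = 2379.6
  [6→9]: (537.1+389.2)/2 × 3 = 1389.45
  [9→9.5]: (389.2+368.4)/2 × 0.5 = 189.4
  [9.5→13.5]: (368.4+236.5)/2 × 4 = 1209.8
  [13.5→19.5]: (236.5+121.5)/2 × 6 = 1074.0
  Sum = 7061.6 µg/L·h
Extrapolated tail: C_last / k_e = 121.5 / 0.111 = 1094.595
AUC_0→∞ = 7061.6 + 1094.595 = 8156.195 µg/L·h

AUC = 8160 µg/L·h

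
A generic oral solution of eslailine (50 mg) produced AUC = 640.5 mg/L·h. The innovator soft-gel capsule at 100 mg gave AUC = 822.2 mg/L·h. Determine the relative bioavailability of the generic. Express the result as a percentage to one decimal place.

F_rel = (AUC_test/D_test) / (AUC_ref/D_ref)
      = (640.5/50) / (822.2/100)
      = 12.81 / 8.222 = 1.5580 = 155.80%

F_rel = 155.8%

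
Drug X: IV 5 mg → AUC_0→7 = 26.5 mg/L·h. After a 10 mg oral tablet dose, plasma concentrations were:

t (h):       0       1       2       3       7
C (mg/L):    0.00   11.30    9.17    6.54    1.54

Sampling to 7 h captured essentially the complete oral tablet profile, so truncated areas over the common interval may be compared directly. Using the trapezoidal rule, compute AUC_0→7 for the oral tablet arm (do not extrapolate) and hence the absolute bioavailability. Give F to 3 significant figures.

F = 0.753

Trapezoidal AUC_0→7 (oral tablet):
  [0→1]: (0.00+11.30)/2 × 1 = 5.65
  [1→2]: (11.30+9.17)/2 × 1 = 10.235
  [2→3]: (9.17+6.54)/2 × 1 = 7.855
  [3→7]: (6.54+1.54)/2 × 4 = 16.16
  Sum = 39.9 mg/L·h
F = (AUC_ev/D_ev)/(AUC_iv/D_iv) = (39.9/10)/(26.5/5) = 3.99/5.3 = 0.7528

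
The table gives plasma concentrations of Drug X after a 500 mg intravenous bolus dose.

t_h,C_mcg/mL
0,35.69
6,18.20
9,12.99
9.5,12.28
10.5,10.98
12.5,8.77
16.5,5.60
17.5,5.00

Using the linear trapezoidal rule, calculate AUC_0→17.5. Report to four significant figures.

AUC = 280.2 mcg/mL·h

Trapezoidal AUC_0→17.5:
  [0→6]: (35.69+18.20)/2 × 6 = 161.67
  [6→9]: (18.20+12.99)/2 × 3 = 46.785
  [9→9.5]: (12.99+12.28)/2 × 0.5 = 6.3175
  [9.5→10.5]: (12.28+10.98)/2 × 1 = 11.63
  [10.5→12.5]: (10.98+8.77)/2 × 2 = 19.75
  [12.5→16.5]: (8.77+5.60)/2 × 4 = 28.74
  [16.5→17.5]: (5.60+5.00)/2 × 1 = 5.3
  Sum = 280.1925 mcg/mL·h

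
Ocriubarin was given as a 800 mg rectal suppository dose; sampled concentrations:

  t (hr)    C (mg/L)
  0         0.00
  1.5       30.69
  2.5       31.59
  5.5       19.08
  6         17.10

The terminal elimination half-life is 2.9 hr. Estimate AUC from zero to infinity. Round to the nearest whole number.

AUC = 211 mg/L·hr

Trapezoidal AUC_0→6:
  [0→1.5]: (0.00+30.69)/2 × 1.5 = 23.0175
  [1.5→2.5]: (30.69+31.59)/2 × 1 = 31.14
  [2.5→5.5]: (31.59+19.08)/2 × 3 = 76.005
  [5.5→6]: (19.08+17.10)/2 × 0.5 = 9.045
  Sum = 139.2075 mg/L·hr
k_e = ln2 / t½ = 0.693147 / 2.9 = 0.2390 hr^-1
Extrapolated tail: C_last / k_e = 17.10 / 0.239 = 71.548
AUC_0→∞ = 139.2075 + 71.548 = 210.7555 mg/L·hr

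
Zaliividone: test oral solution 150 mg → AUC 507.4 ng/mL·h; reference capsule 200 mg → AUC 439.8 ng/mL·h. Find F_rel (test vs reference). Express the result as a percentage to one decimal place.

F_rel = (AUC_test/D_test) / (AUC_ref/D_ref)
      = (507.4/150) / (439.8/200)
      = 3.38267 / 2.199 = 1.5383 = 153.83%

F_rel = 153.8%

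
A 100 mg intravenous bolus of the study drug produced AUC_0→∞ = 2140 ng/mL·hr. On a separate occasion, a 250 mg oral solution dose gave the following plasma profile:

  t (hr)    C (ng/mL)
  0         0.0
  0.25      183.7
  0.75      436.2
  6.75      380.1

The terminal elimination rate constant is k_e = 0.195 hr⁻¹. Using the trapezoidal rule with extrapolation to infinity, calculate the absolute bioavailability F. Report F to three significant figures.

Trapezoidal AUC_0→6.75 (oral solution):
  [0→0.25]: (0.0+183.7)/2 × 0.25 = 22.9625
  [0.25→0.75]: (183.7+436.2)/2 × 0.5 = 154.975
  [0.75→6.75]: (436.2+380.1)/2 × 6 = 2448.9
  Sum = 2626.8375 ng/mL·hr
Tail: C_last/k_e = 380.1/0.195 = 1949.231
AUC_0→∞ (oral solution) = 2626.8375 + 1949.231 = 4576.0685 ng/mL·hr
F = (AUC_ev/D_ev)/(AUC_iv/D_iv) = (4576.0685/250)/(2140/100) = 18.304274/21.4 = 0.8553

F = 0.855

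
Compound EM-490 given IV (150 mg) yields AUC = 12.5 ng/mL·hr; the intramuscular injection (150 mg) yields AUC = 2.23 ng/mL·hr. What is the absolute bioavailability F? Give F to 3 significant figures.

F = 0.178

F = (AUC_ev / D_ev) / (AUC_iv / D_iv)
  = (2.23/150) / (12.5/150)
  = 0.0148667 / 0.0833333 = 0.1784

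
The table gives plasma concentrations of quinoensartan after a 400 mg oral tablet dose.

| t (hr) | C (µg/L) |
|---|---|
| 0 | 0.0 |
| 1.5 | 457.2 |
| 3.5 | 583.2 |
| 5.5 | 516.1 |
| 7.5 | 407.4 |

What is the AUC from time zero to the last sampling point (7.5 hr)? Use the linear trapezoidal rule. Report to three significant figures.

AUC = 3410 µg/L·hr

Trapezoidal AUC_0→7.5:
  [0→1.5]: (0.0+457.2)/2 × 1.5 = 342.9
  [1.5→3.5]: (457.2+583.2)/2 × 2 = 1040.4
  [3.5→5.5]: (583.2+516.1)/2 × 2 = 1099.3
  [5.5→7.5]: (516.1+407.4)/2 × 2 = 923.5
  Sum = 3406.1 µg/L·hr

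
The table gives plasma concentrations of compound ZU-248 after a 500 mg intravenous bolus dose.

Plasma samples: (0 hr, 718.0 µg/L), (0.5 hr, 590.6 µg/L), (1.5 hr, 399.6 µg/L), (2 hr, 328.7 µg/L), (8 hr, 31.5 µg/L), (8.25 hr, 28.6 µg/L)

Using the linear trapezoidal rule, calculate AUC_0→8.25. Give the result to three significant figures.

AUC = 2090 µg/L·hr

Trapezoidal AUC_0→8.25:
  [0→0.5]: (718.0+590.6)/2 × 0.5 = 327.15
  [0.5→1.5]: (590.6+399.6)/2 × 1 = 495.1
  [1.5→2]: (399.6+328.7)/2 × 0.5 = 182.075
  [2→8]: (328.7+31.5)/2 × 6 = 1080.6
  [8→8.25]: (31.5+28.6)/2 × 0.25 = 7.5125
  Sum = 2092.4375 µg/L·hr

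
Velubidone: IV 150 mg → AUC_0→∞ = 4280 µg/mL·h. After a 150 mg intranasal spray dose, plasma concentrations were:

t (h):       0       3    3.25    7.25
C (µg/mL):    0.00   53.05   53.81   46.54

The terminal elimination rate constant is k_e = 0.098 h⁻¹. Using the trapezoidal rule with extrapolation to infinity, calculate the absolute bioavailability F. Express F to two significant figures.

Trapezoidal AUC_0→7.25 (intranasal spray):
  [0→3]: (0.00+53.05)/2 × 3 = 79.575
  [3→3.25]: (53.05+53.81)/2 × 0.25 = 13.3575
  [3.25→7.25]: (53.81+46.54)/2 × 4 = 200.7
  Sum = 293.6325 µg/mL·h
Tail: C_last/k_e = 46.54/0.098 = 474.898
AUC_0→∞ (intranasal spray) = 293.6325 + 474.898 = 768.5305 µg/mL·h
F = (AUC_ev/D_ev)/(AUC_iv/D_iv) = (768.5305/150)/(4280/150) = 5.12354/28.5333 = 0.1796

F = 0.18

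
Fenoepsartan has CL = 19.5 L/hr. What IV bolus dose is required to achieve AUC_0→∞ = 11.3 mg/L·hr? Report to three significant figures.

Dose = 220 mg

Dose_iv = CL × AUC_0→∞
     = 19.5 × 11.3 = 220.35 mg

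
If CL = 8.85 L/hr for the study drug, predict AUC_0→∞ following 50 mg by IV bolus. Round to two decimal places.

AUC_0→∞ = Dose_iv / CL
        = 50 / 8.85 = 5.64972 mg/L·hr

AUC = 5.65 mg/L·hr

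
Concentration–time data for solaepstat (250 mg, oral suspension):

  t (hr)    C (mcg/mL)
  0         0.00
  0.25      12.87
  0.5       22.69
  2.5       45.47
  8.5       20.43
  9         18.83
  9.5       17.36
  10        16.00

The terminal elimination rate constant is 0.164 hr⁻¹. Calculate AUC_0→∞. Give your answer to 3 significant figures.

Trapezoidal AUC_0→10:
  [0→0.25]: (0.00+12.87)/2 × 0.25 = 1.60875
  [0.25→0.5]: (12.87+22.69)/2 × 0.25 = 4.445
  [0.5→2.5]: (22.69+45.47)/2 × 2 = 68.16
  [2.5→8.5]: (45.47+20.43)/2 × 6 = 197.7
  [8.5→9]: (20.43+18.83)/2 × 0.5 = 9.815
  [9→9.5]: (18.83+17.36)/2 × 0.5 = 9.0475
  [9.5→10]: (17.36+16.00)/2 × 0.5 = 8.34
  Sum = 299.11625 mcg/mL·hr
Extrapolated tail: C_last / k_e = 16.00 / 0.164 = 97.561
AUC_0→∞ = 299.11625 + 97.561 = 396.67725 mcg/mL·hr

AUC = 397 mcg/mL·hr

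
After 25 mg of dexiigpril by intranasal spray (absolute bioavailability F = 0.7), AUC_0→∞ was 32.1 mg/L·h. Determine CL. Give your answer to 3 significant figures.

CL = F × Dose / AUC_0→∞
   = 0.7 × 25 / 32.1 = 0.545171 L/h

CL = 0.545 L/h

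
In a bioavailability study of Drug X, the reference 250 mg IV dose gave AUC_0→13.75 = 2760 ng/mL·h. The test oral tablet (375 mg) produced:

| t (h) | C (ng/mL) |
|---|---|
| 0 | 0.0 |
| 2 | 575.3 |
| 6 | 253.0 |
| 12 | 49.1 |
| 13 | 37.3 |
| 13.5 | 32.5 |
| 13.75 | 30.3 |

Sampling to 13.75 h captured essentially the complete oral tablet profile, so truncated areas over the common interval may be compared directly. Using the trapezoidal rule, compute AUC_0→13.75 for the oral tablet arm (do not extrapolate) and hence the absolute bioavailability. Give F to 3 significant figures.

F = 0.775

Trapezoidal AUC_0→13.75 (oral tablet):
  [0→2]: (0.0+575.3)/2 × 2 = 575.3
  [2→6]: (575.3+253.0)/2 × 4 = 1656.6
  [6→12]: (253.0+49.1)/2 × 6 = 906.3
  [12→13]: (49.1+37.3)/2 × 1 = 43.2
  [13→13.5]: (37.3+32.5)/2 × 0.5 = 17.45
  [13.5→13.75]: (32.5+30.3)/2 × 0.25 = 7.85
  Sum = 3206.7 ng/mL·h
F = (AUC_ev/D_ev)/(AUC_iv/D_iv) = (3206.7/375)/(2760/250) = 8.5512/11.04 = 0.7746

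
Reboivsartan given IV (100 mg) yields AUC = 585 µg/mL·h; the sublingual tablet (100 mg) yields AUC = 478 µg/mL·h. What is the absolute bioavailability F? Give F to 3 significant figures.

F = (AUC_ev / D_ev) / (AUC_iv / D_iv)
  = (478/100) / (585/100)
  = 4.78 / 5.85 = 0.8171

F = 0.817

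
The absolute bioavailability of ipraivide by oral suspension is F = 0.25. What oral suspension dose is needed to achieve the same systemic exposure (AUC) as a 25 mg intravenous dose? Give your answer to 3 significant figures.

D_oral = 100 mg

For equal systemic exposure: F × D_ev = D_iv
D_ev = D_iv / F = 25 / 0.25 = 100 mg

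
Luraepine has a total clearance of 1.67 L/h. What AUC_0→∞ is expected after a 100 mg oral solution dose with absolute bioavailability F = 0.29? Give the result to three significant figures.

AUC_0→∞ = F × Dose / CL
        = 0.29 × 100 / 1.67 = 17.3653 mg/L·h

AUC = 17.4 mg/L·h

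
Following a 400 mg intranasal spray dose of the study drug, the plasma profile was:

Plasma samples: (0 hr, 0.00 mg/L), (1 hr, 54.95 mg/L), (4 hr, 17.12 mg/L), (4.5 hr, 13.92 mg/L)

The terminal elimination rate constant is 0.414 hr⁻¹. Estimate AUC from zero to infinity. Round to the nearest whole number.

AUC = 177 mg/L·hr

Trapezoidal AUC_0→4.5:
  [0→1]: (0.00+54.95)/2 × 1 = 27.475
  [1→4]: (54.95+17.12)/2 × 3 = 108.105
  [4→4.5]: (17.12+13.92)/2 × 0.5 = 7.76
  Sum = 143.34 mg/L·hr
Extrapolated tail: C_last / k_e = 13.92 / 0.414 = 33.623
AUC_0→∞ = 143.34 + 33.623 = 176.963 mg/L·hr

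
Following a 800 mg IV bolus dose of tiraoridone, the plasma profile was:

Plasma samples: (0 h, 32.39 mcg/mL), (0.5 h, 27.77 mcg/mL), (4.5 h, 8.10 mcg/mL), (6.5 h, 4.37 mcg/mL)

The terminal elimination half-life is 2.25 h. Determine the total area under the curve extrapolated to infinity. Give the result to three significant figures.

Trapezoidal AUC_0→6.5:
  [0→0.5]: (32.39+27.77)/2 × 0.5 = 15.04
  [0.5→4.5]: (27.77+8.10)/2 × 4 = 71.74
  [4.5→6.5]: (8.10+4.37)/2 × 2 = 12.47
  Sum = 99.25 mcg/mL·h
k_e = ln2 / t½ = 0.693147 / 2.25 = 0.3081 h^-1
Extrapolated tail: C_last / k_e = 4.37 / 0.3081 = 14.184
AUC_0→∞ = 99.25 + 14.184 = 113.434 mcg/mL·h

AUC = 113 mcg/mL·h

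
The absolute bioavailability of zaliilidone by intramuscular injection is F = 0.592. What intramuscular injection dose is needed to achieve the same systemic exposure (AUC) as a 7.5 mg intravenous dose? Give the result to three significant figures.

For equal systemic exposure: F × D_ev = D_iv
D_ev = D_iv / F = 7.5 / 0.592 = 12.6689 mg

D_intramuscular = 12.7 mg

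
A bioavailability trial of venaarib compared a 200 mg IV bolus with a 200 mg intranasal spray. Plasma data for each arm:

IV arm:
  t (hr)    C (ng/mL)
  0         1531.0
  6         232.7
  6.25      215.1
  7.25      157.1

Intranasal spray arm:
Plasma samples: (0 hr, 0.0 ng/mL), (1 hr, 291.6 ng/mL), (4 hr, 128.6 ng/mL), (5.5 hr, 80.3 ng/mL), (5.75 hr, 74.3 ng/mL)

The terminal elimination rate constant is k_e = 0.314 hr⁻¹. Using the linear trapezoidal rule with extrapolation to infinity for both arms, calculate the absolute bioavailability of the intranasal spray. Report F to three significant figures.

Trapezoidal AUC_0→7.25 (IV):
  [0→6]: (1531.0+232.7)/2 × 6 = 5291.1
  [6→6.25]: (232.7+215.1)/2 × 0.25 = 55.975
  [6.25→7.25]: (215.1+157.1)/2 × 1 = 186.1
  Sum = 5533.175 ng/mL·hr
IV tail: 157.1/0.314 = 500.318; AUC_iv,0→∞ = 5533.175 + 500.318 = 6033.493 ng/mL·hr
Trapezoidal AUC_0→5.75 (intranasal spray):
  [0→1]: (0.0+291.6)/2 × 1 = 145.8
  [1→4]: (291.6+128.6)/2 × 3 = 630.3
  [4→5.5]: (128.6+80.3)/2 × 1.5 = 156.675
  [5.5→5.75]: (80.3+74.3)/2 × 0.25 = 19.325
  Sum = 952.1 ng/mL·hr
intranasal spray tail: 74.3/0.314 = 236.624; AUC_ev,0→∞ = 952.1 + 236.624 = 1188.724 ng/mL·hr
F = (AUC_ev/D_ev)/(AUC_iv/D_iv) = (1188.724/200)/(6033.493/200) = 5.94362/30.167465 = 0.1970

F = 0.197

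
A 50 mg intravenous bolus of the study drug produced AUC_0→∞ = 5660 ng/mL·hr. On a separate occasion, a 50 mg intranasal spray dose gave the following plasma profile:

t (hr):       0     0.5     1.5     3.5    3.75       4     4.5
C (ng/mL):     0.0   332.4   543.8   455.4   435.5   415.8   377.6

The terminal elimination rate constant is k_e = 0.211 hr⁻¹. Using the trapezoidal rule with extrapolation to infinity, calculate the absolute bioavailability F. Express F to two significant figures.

F = 0.66

Trapezoidal AUC_0→4.5 (intranasal spray):
  [0→0.5]: (0.0+332.4)/2 × 0.5 = 83.1
  [0.5→1.5]: (332.4+543.8)/2 × 1 = 438.1
  [1.5→3.5]: (543.8+455.4)/2 × 2 = 999.2
  [3.5→3.75]: (455.4+435.5)/2 × 0.25 = 111.3625
  [3.75→4]: (435.5+415.8)/2 × 0.25 = 106.4125
  [4→4.5]: (415.8+377.6)/2 × 0.5 = 198.35
  Sum = 1936.525 ng/mL·hr
Tail: C_last/k_e = 377.6/0.211 = 1789.573
AUC_0→∞ (intranasal spray) = 1936.525 + 1789.573 = 3726.098 ng/mL·hr
F = (AUC_ev/D_ev)/(AUC_iv/D_iv) = (3726.098/50)/(5660/50) = 74.52196/113.2 = 0.6583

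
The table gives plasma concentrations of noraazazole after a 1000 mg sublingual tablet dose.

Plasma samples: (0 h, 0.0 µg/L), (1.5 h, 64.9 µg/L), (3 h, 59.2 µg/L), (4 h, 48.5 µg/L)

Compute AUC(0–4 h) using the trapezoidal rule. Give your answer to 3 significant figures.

AUC = 196 µg/L·h

Trapezoidal AUC_0→4:
  [0→1.5]: (0.0+64.9)/2 × 1.5 = 48.675
  [1.5→3]: (64.9+59.2)/2 × 1.5 = 93.075
  [3→4]: (59.2+48.5)/2 × 1 = 53.85
  Sum = 195.6 µg/L·h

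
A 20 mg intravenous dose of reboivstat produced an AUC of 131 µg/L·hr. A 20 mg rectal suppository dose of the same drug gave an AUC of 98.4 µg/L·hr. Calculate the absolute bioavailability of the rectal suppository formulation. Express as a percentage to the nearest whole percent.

F = (AUC_ev / D_ev) / (AUC_iv / D_iv)
  = (98.4/20) / (131/20)
  = 4.92 / 6.55 = 0.7511
  = 75.11%

F = 75%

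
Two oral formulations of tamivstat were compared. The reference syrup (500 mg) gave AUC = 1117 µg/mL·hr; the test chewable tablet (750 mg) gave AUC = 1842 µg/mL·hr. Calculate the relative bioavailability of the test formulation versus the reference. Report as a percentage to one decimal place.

F_rel = 109.9%

F_rel = (AUC_test/D_test) / (AUC_ref/D_ref)
      = (1842/750) / (1117/500)
      = 2.456 / 2.234 = 1.0994 = 109.94%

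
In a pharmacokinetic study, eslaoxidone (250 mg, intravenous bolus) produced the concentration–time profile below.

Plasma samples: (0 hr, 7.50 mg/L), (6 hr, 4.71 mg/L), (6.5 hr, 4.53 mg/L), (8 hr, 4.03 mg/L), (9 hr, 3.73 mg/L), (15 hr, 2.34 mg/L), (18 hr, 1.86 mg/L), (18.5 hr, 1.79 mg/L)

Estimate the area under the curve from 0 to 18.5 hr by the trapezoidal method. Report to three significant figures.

Trapezoidal AUC_0→18.5:
  [0→6]: (7.50+4.71)/2 × 6 = 36.63
  [6→6.5]: (4.71+4.53)/2 × 0.5 = 2.31
  [6.5→8]: (4.53+4.03)/2 × 1.5 = 6.42
  [8→9]: (4.03+3.73)/2 × 1 = 3.88
  [9→15]: (3.73+2.34)/2 × 6 = 18.21
  [15→18]: (2.34+1.86)/2 × 3 = 6.3
  [18→18.5]: (1.86+1.79)/2 × 0.5 = 0.9125
  Sum = 74.6625 mg/L·hr

AUC = 74.7 mg/L·hr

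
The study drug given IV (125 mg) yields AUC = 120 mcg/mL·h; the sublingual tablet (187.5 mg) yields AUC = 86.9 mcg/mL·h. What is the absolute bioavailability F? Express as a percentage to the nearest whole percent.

F = 48%

F = (AUC_ev / D_ev) / (AUC_iv / D_iv)
  = (86.9/187.5) / (120/125)
  = 0.463467 / 0.96 = 0.4828
  = 48.28%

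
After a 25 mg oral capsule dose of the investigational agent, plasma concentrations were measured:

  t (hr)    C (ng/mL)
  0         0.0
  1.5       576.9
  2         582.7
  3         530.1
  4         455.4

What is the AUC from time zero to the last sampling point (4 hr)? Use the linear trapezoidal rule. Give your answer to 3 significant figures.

Trapezoidal AUC_0→4:
  [0→1.5]: (0.0+576.9)/2 × 1.5 = 432.675
  [1.5→2]: (576.9+582.7)/2 × 0.5 = 289.9
  [2→3]: (582.7+530.1)/2 × 1 = 556.4
  [3→4]: (530.1+455.4)/2 × 1 = 492.75
  Sum = 1771.725 ng/mL·hr

AUC = 1770 ng/mL·hr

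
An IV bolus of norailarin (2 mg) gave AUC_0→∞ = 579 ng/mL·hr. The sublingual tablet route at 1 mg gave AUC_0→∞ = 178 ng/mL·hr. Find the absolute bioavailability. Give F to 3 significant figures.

F = (AUC_ev / D_ev) / (AUC_iv / D_iv)
  = (178/1) / (579/2)
  = 178 / 289.5 = 0.6149

F = 0.615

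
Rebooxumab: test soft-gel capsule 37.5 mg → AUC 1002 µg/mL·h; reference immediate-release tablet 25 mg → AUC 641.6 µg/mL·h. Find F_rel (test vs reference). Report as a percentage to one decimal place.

F_rel = (AUC_test/D_test) / (AUC_ref/D_ref)
      = (1002/37.5) / (641.6/25)
      = 26.72 / 25.664 = 1.0411 = 104.11%

F_rel = 104.1%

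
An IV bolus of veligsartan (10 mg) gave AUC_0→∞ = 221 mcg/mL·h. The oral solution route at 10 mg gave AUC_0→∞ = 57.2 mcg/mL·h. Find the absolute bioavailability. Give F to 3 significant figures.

F = (AUC_ev / D_ev) / (AUC_iv / D_iv)
  = (57.2/10) / (221/10)
  = 5.72 / 22.1 = 0.2588

F = 0.259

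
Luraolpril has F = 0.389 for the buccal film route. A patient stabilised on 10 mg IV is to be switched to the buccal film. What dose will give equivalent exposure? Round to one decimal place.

D_buccal = 25.7 mg

For equal systemic exposure: F × D_ev = D_iv
D_ev = D_iv / F = 10 / 0.389 = 25.7069 mg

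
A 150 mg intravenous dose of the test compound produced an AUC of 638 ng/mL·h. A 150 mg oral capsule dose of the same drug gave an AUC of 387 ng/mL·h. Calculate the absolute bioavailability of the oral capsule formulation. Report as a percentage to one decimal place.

F = (AUC_ev / D_ev) / (AUC_iv / D_iv)
  = (387/150) / (638/150)
  = 2.58 / 4.25333 = 0.6066
  = 60.66%

F = 60.7%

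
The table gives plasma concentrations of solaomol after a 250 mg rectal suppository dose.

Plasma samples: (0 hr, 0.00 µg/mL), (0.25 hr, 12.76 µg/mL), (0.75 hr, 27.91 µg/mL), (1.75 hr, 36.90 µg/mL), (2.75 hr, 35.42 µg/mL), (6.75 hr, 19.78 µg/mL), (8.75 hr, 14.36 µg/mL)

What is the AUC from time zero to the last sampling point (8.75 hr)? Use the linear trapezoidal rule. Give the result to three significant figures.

AUC = 225 µg/mL·hr

Trapezoidal AUC_0→8.75:
  [0→0.25]: (0.00+12.76)/2 × 0.25 = 1.595
  [0.25→0.75]: (12.76+27.91)/2 × 0.5 = 10.1675
  [0.75→1.75]: (27.91+36.90)/2 × 1 = 32.405
  [1.75→2.75]: (36.90+35.42)/2 × 1 = 36.16
  [2.75→6.75]: (35.42+19.78)/2 × 4 = 110.4
  [6.75→8.75]: (19.78+14.36)/2 × 2 = 34.14
  Sum = 224.8675 µg/mL·hr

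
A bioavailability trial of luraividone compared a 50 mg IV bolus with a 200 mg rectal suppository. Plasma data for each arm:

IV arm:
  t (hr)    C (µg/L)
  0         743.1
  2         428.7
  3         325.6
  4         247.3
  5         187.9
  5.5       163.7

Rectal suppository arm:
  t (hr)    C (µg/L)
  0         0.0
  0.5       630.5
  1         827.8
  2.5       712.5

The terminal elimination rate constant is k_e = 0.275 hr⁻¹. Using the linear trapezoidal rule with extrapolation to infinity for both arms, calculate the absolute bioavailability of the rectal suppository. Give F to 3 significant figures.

Trapezoidal AUC_0→5.5 (IV):
  [0→2]: (743.1+428.7)/2 × 2 = 1171.8
  [2→3]: (428.7+325.6)/2 × 1 = 377.15
  [3→4]: (325.6+247.3)/2 × 1 = 286.45
  [4→5]: (247.3+187.9)/2 × 1 = 217.6
  [5→5.5]: (187.9+163.7)/2 × 0.5 = 87.9
  Sum = 2140.9 µg/L·hr
IV tail: 163.7/0.275 = 595.273; AUC_iv,0→∞ = 2140.9 + 595.273 = 2736.173 µg/L·hr
Trapezoidal AUC_0→2.5 (rectal suppository):
  [0→0.5]: (0.0+630.5)/2 × 0.5 = 157.625
  [0.5→1]: (630.5+827.8)/2 × 0.5 = 364.575
  [1→2.5]: (827.8+712.5)/2 × 1.5 = 1155.225
  Sum = 1677.425 µg/L·hr
rectal suppository tail: 712.5/0.275 = 2590.909; AUC_ev,0→∞ = 1677.425 + 2590.909 = 4268.334 µg/L·hr
F = (AUC_ev/D_ev)/(AUC_iv/D_iv) = (4268.334/200)/(2736.173/50) = 21.34167/54.72346 = 0.3900

F = 0.390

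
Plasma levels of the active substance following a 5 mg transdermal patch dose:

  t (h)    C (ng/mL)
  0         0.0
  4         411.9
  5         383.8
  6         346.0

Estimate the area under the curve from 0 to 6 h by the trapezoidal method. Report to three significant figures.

AUC = 1590 ng/mL·h

Trapezoidal AUC_0→6:
  [0→4]: (0.0+411.9)/2 × 4 = 823.8
  [4→5]: (411.9+383.8)/2 × 1 = 397.85
  [5→6]: (383.8+346.0)/2 × 1 = 364.9
  Sum = 1586.55 ng/mL·h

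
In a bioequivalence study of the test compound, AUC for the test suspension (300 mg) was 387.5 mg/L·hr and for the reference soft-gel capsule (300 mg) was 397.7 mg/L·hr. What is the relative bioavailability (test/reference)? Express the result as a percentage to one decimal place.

F_rel = (AUC_test/D_test) / (AUC_ref/D_ref)
      = (387.5/300) / (397.7/300)
      = 1.29167 / 1.32567 = 0.9744 = 97.44%

F_rel = 97.4%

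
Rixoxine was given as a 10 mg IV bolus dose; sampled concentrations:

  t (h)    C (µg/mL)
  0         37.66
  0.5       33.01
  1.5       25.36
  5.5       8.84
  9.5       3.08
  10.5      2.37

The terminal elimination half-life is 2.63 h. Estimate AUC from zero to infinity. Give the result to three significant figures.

Trapezoidal AUC_0→10.5:
  [0→0.5]: (37.66+33.01)/2 × 0.5 = 17.6675
  [0.5→1.5]: (33.01+25.36)/2 × 1 = 29.185
  [1.5→5.5]: (25.36+8.84)/2 × 4 = 68.4
  [5.5→9.5]: (8.84+3.08)/2 × 4 = 23.84
  [9.5→10.5]: (3.08+2.37)/2 × 1 = 2.725
  Sum = 141.8175 µg/mL·h
k_e = ln2 / t½ = 0.693147 / 2.63 = 0.2636 h^-1
Extrapolated tail: C_last / k_e = 2.37 / 0.2636 = 8.991
AUC_0→∞ = 141.8175 + 8.991 = 150.8085 µg/mL·h

AUC = 151 µg/mL·h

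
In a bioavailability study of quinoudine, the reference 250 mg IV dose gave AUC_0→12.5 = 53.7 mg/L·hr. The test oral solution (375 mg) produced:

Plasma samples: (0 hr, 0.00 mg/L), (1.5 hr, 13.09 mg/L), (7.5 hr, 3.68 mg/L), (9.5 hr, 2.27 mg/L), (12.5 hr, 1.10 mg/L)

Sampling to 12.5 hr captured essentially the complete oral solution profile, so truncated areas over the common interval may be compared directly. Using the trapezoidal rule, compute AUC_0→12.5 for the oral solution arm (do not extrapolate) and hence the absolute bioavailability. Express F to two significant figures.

Trapezoidal AUC_0→12.5 (oral solution):
  [0→1.5]: (0.00+13.09)/2 × 1.5 = 9.8175
  [1.5→7.5]: (13.09+3.68)/2 × 6 = 50.31
  [7.5→9.5]: (3.68+2.27)/2 × 2 = 5.95
  [9.5→12.5]: (2.27+1.10)/2 × 3 = 5.055
  Sum = 71.1325 mg/L·hr
F = (AUC_ev/D_ev)/(AUC_iv/D_iv) = (71.1325/375)/(53.7/250) = 0.189687/0.2148 = 0.8831

F = 0.88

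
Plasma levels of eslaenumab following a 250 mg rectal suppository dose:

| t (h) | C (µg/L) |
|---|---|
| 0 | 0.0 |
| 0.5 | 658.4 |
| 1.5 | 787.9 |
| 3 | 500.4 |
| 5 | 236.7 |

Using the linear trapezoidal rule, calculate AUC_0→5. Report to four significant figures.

AUC = 2591 µg/L·h

Trapezoidal AUC_0→5:
  [0→0.5]: (0.0+658.4)/2 × 0.5 = 164.6
  [0.5→1.5]: (658.4+787.9)/2 × 1 = 723.15
  [1.5→3]: (787.9+500.4)/2 × 1.5 = 966.225
  [3→5]: (500.4+236.7)/2 × 2 = 737.1
  Sum = 2591.075 µg/L·h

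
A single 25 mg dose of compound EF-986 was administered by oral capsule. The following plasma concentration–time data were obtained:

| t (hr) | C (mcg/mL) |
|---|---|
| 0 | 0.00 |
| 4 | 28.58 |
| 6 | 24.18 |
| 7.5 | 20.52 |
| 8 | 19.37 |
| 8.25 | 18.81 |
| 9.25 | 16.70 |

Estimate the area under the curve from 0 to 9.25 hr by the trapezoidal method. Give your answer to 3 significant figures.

Trapezoidal AUC_0→9.25:
  [0→4]: (0.00+28.58)/2 × 4 = 57.16
  [4→6]: (28.58+24.18)/2 × 2 = 52.76
  [6→7.5]: (24.18+20.52)/2 × 1.5 = 33.525
  [7.5→8]: (20.52+19.37)/2 × 0.5 = 9.9725
  [8→8.25]: (19.37+18.81)/2 × 0.25 = 4.7725
  [8.25→9.25]: (18.81+16.70)/2 × 1 = 17.755
  Sum = 175.945 mcg/mL·hr

AUC = 176 mcg/mL·hr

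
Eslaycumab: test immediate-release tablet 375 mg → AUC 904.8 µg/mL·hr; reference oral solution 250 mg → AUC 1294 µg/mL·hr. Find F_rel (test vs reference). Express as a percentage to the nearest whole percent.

F_rel = 47%

F_rel = (AUC_test/D_test) / (AUC_ref/D_ref)
      = (904.8/375) / (1294/250)
      = 2.4128 / 5.176 = 0.4662 = 46.62%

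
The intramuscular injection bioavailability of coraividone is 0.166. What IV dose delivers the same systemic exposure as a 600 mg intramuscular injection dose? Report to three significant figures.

D_iv = 99.6 mg

Systemic exposure from an extravascular dose = F × D_ev, so the equivalent IV dose is F × D_ev.
D_iv = F × D_ev = 0.166 × 600 = 99.6 mg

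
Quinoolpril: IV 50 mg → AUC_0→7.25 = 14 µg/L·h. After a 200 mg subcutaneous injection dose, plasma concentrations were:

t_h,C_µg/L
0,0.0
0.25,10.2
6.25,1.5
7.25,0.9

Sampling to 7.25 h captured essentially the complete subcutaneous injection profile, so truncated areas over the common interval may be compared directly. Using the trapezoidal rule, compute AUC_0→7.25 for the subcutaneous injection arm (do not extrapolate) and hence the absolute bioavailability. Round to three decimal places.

Trapezoidal AUC_0→7.25 (subcutaneous injection):
  [0→0.25]: (0.0+10.2)/2 × 0.25 = 1.275
  [0.25→6.25]: (10.2+1.5)/2 × 6 = 35.1
  [6.25→7.25]: (1.5+0.9)/2 × 1 = 1.2
  Sum = 37.575 µg/L·h
F = (AUC_ev/D_ev)/(AUC_iv/D_iv) = (37.575/200)/(14/50) = 0.187875/0.28 = 0.6710

F = 0.671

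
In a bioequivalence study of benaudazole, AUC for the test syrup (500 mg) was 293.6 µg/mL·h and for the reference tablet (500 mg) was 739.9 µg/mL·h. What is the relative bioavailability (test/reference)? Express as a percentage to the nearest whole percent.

F_rel = 40%

F_rel = (AUC_test/D_test) / (AUC_ref/D_ref)
      = (293.6/500) / (739.9/500)
      = 0.5872 / 1.4798 = 0.3968 = 39.68%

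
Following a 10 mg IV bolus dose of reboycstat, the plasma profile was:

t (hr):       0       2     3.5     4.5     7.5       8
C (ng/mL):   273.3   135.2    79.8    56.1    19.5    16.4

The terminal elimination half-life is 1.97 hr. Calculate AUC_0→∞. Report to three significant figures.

AUC = 807 ng/mL·hr

Trapezoidal AUC_0→8:
  [0→2]: (273.3+135.2)/2 × 2 = 408.5
  [2→3.5]: (135.2+79.8)/2 × 1.5 = 161.25
  [3.5→4.5]: (79.8+56.1)/2 × 1 = 67.95
  [4.5→7.5]: (56.1+19.5)/2 × 3 = 113.4
  [7.5→8]: (19.5+16.4)/2 × 0.5 = 8.975
  Sum = 760.075 ng/mL·hr
k_e = ln2 / t½ = 0.693147 / 1.97 = 0.3519 hr^-1
Extrapolated tail: C_last / k_e = 16.4 / 0.3519 = 46.604
AUC_0→∞ = 760.075 + 46.604 = 806.679 ng/mL·hr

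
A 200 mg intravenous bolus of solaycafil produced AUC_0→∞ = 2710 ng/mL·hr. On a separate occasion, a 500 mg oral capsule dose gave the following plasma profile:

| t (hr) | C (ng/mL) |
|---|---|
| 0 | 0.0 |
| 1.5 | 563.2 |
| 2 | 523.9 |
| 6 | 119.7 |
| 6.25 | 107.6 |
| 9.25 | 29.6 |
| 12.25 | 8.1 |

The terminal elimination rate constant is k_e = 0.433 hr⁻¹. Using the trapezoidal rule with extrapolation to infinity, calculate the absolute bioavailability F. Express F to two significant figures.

F = 0.34

Trapezoidal AUC_0→12.25 (oral capsule):
  [0→1.5]: (0.0+563.2)/2 × 1.5 = 422.4
  [1.5→2]: (563.2+523.9)/2 × 0.5 = 271.775
  [2→6]: (523.9+119.7)/2 × 4 = 1287.2
  [6→6.25]: (119.7+107.6)/2 × 0.25 = 28.4125
  [6.25→9.25]: (107.6+29.6)/2 × 3 = 205.8
  [9.25→12.25]: (29.6+8.1)/2 × 3 = 56.55
  Sum = 2272.1375 ng/mL·hr
Tail: C_last/k_e = 8.1/0.433 = 18.707
AUC_0→∞ (oral capsule) = 2272.1375 + 18.707 = 2290.8445 ng/mL·hr
F = (AUC_ev/D_ev)/(AUC_iv/D_iv) = (2290.8445/500)/(2710/200) = 4.581689/13.55 = 0.3381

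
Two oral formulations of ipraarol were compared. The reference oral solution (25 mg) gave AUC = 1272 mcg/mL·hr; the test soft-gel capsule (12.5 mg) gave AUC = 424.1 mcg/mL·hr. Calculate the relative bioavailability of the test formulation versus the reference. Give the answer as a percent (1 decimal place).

F_rel = (AUC_test/D_test) / (AUC_ref/D_ref)
      = (424.1/12.5) / (1272/25)
      = 33.928 / 50.88 = 0.6668 = 66.68%

F_rel = 66.7%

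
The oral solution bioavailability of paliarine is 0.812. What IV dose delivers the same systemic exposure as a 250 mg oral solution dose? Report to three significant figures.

D_iv = 203 mg

Systemic exposure from an extravascular dose = F × D_ev, so the equivalent IV dose is F × D_ev.
D_iv = F × D_ev = 0.812 × 250 = 203 mg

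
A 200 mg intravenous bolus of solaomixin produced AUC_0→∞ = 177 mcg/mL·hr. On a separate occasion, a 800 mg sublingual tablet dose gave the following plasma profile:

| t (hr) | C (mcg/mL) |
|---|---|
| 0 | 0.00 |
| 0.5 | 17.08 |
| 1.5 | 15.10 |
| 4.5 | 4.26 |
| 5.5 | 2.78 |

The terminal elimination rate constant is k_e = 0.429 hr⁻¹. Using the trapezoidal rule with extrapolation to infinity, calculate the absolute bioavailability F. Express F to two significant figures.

Trapezoidal AUC_0→5.5 (sublingual tablet):
  [0→0.5]: (0.00+17.08)/2 × 0.5 = 4.27
  [0.5→1.5]: (17.08+15.10)/2 × 1 = 16.09
  [1.5→4.5]: (15.10+4.26)/2 × 3 = 29.04
  [4.5→5.5]: (4.26+2.78)/2 × 1 = 3.52
  Sum = 52.92 mcg/mL·hr
Tail: C_last/k_e = 2.78/0.429 = 6.480
AUC_0→∞ (sublingual tablet) = 52.92 + 6.480 = 59.4 mcg/mL·hr
F = (AUC_ev/D_ev)/(AUC_iv/D_iv) = (59.4/800)/(177/200) = 0.07425/0.885 = 0.0839

F = 0.084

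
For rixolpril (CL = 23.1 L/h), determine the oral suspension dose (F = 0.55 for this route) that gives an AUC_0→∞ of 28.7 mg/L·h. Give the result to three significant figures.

Dose = CL × AUC_0→∞ / F
     = 23.1 × 28.7 / 0.55 = 1205.4 mg

Dose = 1210 mg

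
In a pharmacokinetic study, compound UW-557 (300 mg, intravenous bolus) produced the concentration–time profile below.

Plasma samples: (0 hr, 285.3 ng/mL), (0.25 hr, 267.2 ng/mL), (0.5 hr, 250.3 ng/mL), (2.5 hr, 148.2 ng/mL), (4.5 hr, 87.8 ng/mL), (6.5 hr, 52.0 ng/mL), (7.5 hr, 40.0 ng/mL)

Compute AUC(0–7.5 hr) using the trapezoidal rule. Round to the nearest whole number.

AUC = 954 ng/mL·hr

Trapezoidal AUC_0→7.5:
  [0→0.25]: (285.3+267.2)/2 × 0.25 = 69.0625
  [0.25→0.5]: (267.2+250.3)/2 × 0.25 = 64.6875
  [0.5→2.5]: (250.3+148.2)/2 × 2 = 398.5
  [2.5→4.5]: (148.2+87.8)/2 × 2 = 236.0
  [4.5→6.5]: (87.8+52.0)/2 × 2 = 139.8
  [6.5→7.5]: (52.0+40.0)/2 × 1 = 46.0
  Sum = 954.05 ng/mL·hr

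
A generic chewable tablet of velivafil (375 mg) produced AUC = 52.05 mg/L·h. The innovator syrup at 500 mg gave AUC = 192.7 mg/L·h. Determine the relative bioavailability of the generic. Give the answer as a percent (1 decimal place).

F_rel = (AUC_test/D_test) / (AUC_ref/D_ref)
      = (52.05/375) / (192.7/500)
      = 0.1388 / 0.3854 = 0.3601 = 36.01%

F_rel = 36.0%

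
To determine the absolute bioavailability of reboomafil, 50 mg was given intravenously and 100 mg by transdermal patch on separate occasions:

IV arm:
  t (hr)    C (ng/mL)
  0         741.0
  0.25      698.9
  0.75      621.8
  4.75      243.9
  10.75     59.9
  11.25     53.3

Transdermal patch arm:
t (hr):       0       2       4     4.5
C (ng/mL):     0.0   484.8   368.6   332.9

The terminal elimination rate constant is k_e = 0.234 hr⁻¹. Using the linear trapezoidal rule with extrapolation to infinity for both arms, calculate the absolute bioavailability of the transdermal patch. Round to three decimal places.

Trapezoidal AUC_0→11.25 (IV):
  [0→0.25]: (741.0+698.9)/2 × 0.25 = 179.9875
  [0.25→0.75]: (698.9+621.8)/2 × 0.5 = 330.175
  [0.75→4.75]: (621.8+243.9)/2 × 4 = 1731.4
  [4.75→10.75]: (243.9+59.9)/2 × 6 = 911.4
  [10.75→11.25]: (59.9+53.3)/2 × 0.5 = 28.3
  Sum = 3181.2625 ng/mL·hr
IV tail: 53.3/0.234 = 227.778; AUC_iv,0→∞ = 3181.2625 + 227.778 = 3409.0405 ng/mL·hr
Trapezoidal AUC_0→4.5 (transdermal patch):
  [0→2]: (0.0+484.8)/2 × 2 = 484.8
  [2→4]: (484.8+368.6)/2 × 2 = 853.4
  [4→4.5]: (368.6+332.9)/2 × 0.5 = 175.375
  Sum = 1513.575 ng/mL·hr
transdermal patch tail: 332.9/0.234 = 1422.650; AUC_ev,0→∞ = 1513.575 + 1422.650 = 2936.225 ng/mL·hr
F = (AUC_ev/D_ev)/(AUC_iv/D_iv) = (2936.225/100)/(3409.0405/50) = 29.36225/68.18081 = 0.4307

F = 0.431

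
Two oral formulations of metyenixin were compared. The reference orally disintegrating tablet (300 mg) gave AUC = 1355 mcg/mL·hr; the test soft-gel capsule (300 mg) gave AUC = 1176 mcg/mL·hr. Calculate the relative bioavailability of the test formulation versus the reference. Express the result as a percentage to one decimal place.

F_rel = 86.8%

F_rel = (AUC_test/D_test) / (AUC_ref/D_ref)
      = (1176/300) / (1355/300)
      = 3.92 / 4.51667 = 0.8679 = 86.79%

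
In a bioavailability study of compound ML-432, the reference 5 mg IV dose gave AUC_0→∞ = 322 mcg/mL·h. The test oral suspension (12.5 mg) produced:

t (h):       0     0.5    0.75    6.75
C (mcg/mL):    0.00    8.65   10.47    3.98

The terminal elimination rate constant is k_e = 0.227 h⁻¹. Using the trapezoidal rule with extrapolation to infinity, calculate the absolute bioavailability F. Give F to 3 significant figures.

F = 0.0813

Trapezoidal AUC_0→6.75 (oral suspension):
  [0→0.5]: (0.00+8.65)/2 × 0.5 = 2.1625
  [0.5→0.75]: (8.65+10.47)/2 × 0.25 = 2.39
  [0.75→6.75]: (10.47+3.98)/2 × 6 = 43.35
  Sum = 47.9025 mcg/mL·h
Tail: C_last/k_e = 3.98/0.227 = 17.533
AUC_0→∞ (oral suspension) = 47.9025 + 17.533 = 65.4355 mcg/mL·h
F = (AUC_ev/D_ev)/(AUC_iv/D_iv) = (65.4355/12.5)/(322/5) = 5.23484/64.4 = 0.0813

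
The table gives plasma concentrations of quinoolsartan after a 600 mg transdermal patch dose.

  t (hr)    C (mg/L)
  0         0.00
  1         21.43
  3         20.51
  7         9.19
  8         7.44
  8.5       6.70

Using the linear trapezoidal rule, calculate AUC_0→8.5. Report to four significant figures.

AUC = 123.9 mg/L·hr

Trapezoidal AUC_0→8.5:
  [0→1]: (0.00+21.43)/2 × 1 = 10.715
  [1→3]: (21.43+20.51)/2 × 2 = 41.94
  [3→7]: (20.51+9.19)/2 × 4 = 59.4
  [7→8]: (9.19+7.44)/2 × 1 = 8.315
  [8→8.5]: (7.44+6.70)/2 × 0.5 = 3.535
  Sum = 123.905 mg/L·hr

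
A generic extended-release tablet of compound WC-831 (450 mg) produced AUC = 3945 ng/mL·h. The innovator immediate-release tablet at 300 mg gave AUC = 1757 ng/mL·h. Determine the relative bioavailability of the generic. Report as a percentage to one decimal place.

F_rel = 149.7%

F_rel = (AUC_test/D_test) / (AUC_ref/D_ref)
      = (3945/450) / (1757/300)
      = 8.76667 / 5.85667 = 1.4969 = 149.69%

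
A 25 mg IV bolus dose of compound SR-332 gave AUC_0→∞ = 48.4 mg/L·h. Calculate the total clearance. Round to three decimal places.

CL = Dose_iv / AUC_0→∞
   = 25 / 48.4 = 0.516529 L/h

CL = 0.517 L/h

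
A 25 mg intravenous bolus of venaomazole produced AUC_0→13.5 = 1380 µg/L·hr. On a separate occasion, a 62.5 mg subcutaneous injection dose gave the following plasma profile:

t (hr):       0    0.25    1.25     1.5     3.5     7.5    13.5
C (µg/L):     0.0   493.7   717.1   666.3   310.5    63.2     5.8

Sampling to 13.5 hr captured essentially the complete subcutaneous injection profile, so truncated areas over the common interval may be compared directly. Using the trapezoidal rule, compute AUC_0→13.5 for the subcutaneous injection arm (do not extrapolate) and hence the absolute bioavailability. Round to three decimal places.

F = 0.803

Trapezoidal AUC_0→13.5 (subcutaneous injection):
  [0→0.25]: (0.0+493.7)/2 × 0.25 = 61.7125
  [0.25→1.25]: (493.7+717.1)/2 × 1 = 605.4
  [1.25→1.5]: (717.1+666.3)/2 × 0.25 = 172.925
  [1.5→3.5]: (666.3+310.5)/2 × 2 = 976.8
  [3.5→7.5]: (310.5+63.2)/2 × 4 = 747.4
  [7.5→13.5]: (63.2+5.8)/2 × 6 = 207.0
  Sum = 2771.2375 µg/L·hr
F = (AUC_ev/D_ev)/(AUC_iv/D_iv) = (2771.2375/62.5)/(1380/25) = 44.3398/55.2 = 0.8033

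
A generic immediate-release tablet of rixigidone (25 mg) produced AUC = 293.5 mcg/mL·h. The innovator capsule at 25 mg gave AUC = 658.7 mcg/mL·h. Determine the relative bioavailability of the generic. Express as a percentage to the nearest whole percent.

F_rel = 45%

F_rel = (AUC_test/D_test) / (AUC_ref/D_ref)
      = (293.5/25) / (658.7/25)
      = 11.74 / 26.348 = 0.4456 = 44.56%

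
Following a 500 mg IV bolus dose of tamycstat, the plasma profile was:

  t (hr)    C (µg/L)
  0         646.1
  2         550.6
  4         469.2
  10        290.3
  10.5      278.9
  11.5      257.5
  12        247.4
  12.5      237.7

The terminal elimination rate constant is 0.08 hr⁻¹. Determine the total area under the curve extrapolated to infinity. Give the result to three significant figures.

Trapezoidal AUC_0→12.5:
  [0→2]: (646.1+550.6)/2 × 2 = 1196.7
  [2→4]: (550.6+469.2)/2 × 2 = 1019.8
  [4→10]: (469.2+290.3)/2 × 6 = 2278.5
  [10→10.5]: (290.3+278.9)/2 × 0.5 = 142.3
  [10.5→11.5]: (278.9+257.5)/2 × 1 = 268.2
  [11.5→12]: (257.5+247.4)/2 × 0.5 = 126.225
  [12→12.5]: (247.4+237.7)/2 × 0.5 = 121.275
  Sum = 5153.0 µg/L·hr
Extrapolated tail: C_last / k_e = 237.7 / 0.08 = 2971.250
AUC_0→∞ = 5153.0 + 2971.250 = 8124.25 µg/L·hr

AUC = 8120 µg/L·hr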